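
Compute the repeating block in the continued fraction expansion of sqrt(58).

[7; (1, 1, 1, 1, 1, 1, 14)]

Write x_i = (sqrt(58) + m_i)/d_i with (m_0, d_0) = (0, 1). a_0 = floor(sqrt(58)) = 7, since 7^2 = 49 <= 58 < 64 = 8^2.
Iterate m_{i+1} = d_i*a_i - m_i, d_{i+1} = (58 - m_{i+1}^2)/d_i, a_{i+1} = floor((a_0 + m_{i+1})/d_{i+1}):
  m_1 = 1*7 - 0 = 7, d_1 = (58 - 7^2)/1 = 9/1 = 9, a_1 = floor((7 + 7)/9) = 1.
  m_2 = 9*1 - 7 = 2, d_2 = (58 - 2^2)/9 = 54/9 = 6, a_2 = floor((7 + 2)/6) = 1.
  m_3 = 6*1 - 2 = 4, d_3 = (58 - 4^2)/6 = 42/6 = 7, a_3 = floor((7 + 4)/7) = 1.
  m_4 = 7*1 - 4 = 3, d_4 = (58 - 3^2)/7 = 49/7 = 7, a_4 = floor((7 + 3)/7) = 1.
  m_5 = 7*1 - 3 = 4, d_5 = (58 - 4^2)/7 = 42/7 = 6, a_5 = floor((7 + 4)/6) = 1.
  m_6 = 6*1 - 4 = 2, d_6 = (58 - 2^2)/6 = 54/6 = 9, a_6 = floor((7 + 2)/9) = 1.
  m_7 = 9*1 - 2 = 7, d_7 = (58 - 7^2)/9 = 9/9 = 1, a_7 = floor((7 + 7)/1) = 14.
  m_8 = 1*14 - 7 = 7, d_8 = (58 - 7^2)/1 = 9/1 = 9: (m_8, d_8) = (m_1, d_1) = (7, 9), so from here the quotients repeat a_1, ..., a_7; the period length is 7.
Hence the expansion of sqrt(58) is a_0 = 7 followed by the repeating block 1, 1, 1, 1, 1, 1, 14 (period 7).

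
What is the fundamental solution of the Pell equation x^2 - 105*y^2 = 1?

(x, y) = (41, 4)

First expand sqrt(105) as a continued fraction. With x_i = (sqrt(105) + m_i)/d_i and (m_0, d_0) = (0, 1): a_0 = floor(sqrt(105)) = 10, since 10^2 = 100 <= 105 < 121 = 11^2.
Iterate m_{i+1} = d_i*a_i - m_i, d_{i+1} = (105 - m_{i+1}^2)/d_i, a_{i+1} = floor((a_0 + m_{i+1})/d_{i+1}):
  m_1 = 1*10 - 0 = 10, d_1 = (105 - 10^2)/1 = 5/1 = 5, a_1 = floor((10 + 10)/5) = 4.
  m_2 = 5*4 - 10 = 10, d_2 = (105 - 10^2)/5 = 5/5 = 1, a_2 = floor((10 + 10)/1) = 20.
  m_3 = 1*20 - 10 = 10, d_3 = (105 - 10^2)/1 = 5/1 = 5: (m_3, d_3) = (m_1, d_1) = (10, 5), so from here the quotients repeat a_1, a_2; the period length is 2.
So sqrt(105) = [10; (4, 20)] with period length k = 2.
k is even, so the fundamental solution of x^2 - 105y^2 = 1 is (p_{k-1}, q_{k-1}) = (p_1, q_1); compute convergents through index 1.
Convergents (p_i = a_i*p_{i-1} + p_{i-2}, q_i = a_i*q_{i-1} + q_{i-2} with p_{-2}=0, p_{-1}=1, q_{-2}=1, q_{-1}=0):
  i=0: a_0=10, p_0 = 10*1 + 0 = 10, q_0 = 10*0 + 1 = 1.
  i=1: a_1=4, p_1 = 4*10 + 1 = 41, q_1 = 4*1 + 0 = 4.
Check: 41^2 - 105*4^2 = 1681 - 1680 = 1, so (x, y) = (41, 4) solves the equation, and by the theorem it is the least positive solution.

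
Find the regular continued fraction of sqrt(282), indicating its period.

Write x_i = (sqrt(282) + m_i)/d_i with (m_0, d_0) = (0, 1). a_0 = floor(sqrt(282)) = 16, since 16^2 = 256 <= 282 < 289 = 17^2.
Iterate m_{i+1} = d_i*a_i - m_i, d_{i+1} = (282 - m_{i+1}^2)/d_i, a_{i+1} = floor((a_0 + m_{i+1})/d_{i+1}):
  m_1 = 1*16 - 0 = 16, d_1 = (282 - 16^2)/1 = 26/1 = 26, a_1 = floor((16 + 16)/26) = 1.
  m_2 = 26*1 - 16 = 10, d_2 = (282 - 10^2)/26 = 182/26 = 7, a_2 = floor((16 + 10)/7) = 3.
  m_3 = 7*3 - 10 = 11, d_3 = (282 - 11^2)/7 = 161/7 = 23, a_3 = floor((16 + 11)/23) = 1.
  m_4 = 23*1 - 11 = 12, d_4 = (282 - 12^2)/23 = 138/23 = 6, a_4 = floor((16 + 12)/6) = 4.
  m_5 = 6*4 - 12 = 12, d_5 = (282 - 12^2)/6 = 138/6 = 23, a_5 = floor((16 + 12)/23) = 1.
  m_6 = 23*1 - 12 = 11, d_6 = (282 - 11^2)/23 = 161/23 = 7, a_6 = floor((16 + 11)/7) = 3.
  m_7 = 7*3 - 11 = 10, d_7 = (282 - 10^2)/7 = 182/7 = 26, a_7 = floor((16 + 10)/26) = 1.
  m_8 = 26*1 - 10 = 16, d_8 = (282 - 16^2)/26 = 26/26 = 1, a_8 = floor((16 + 16)/1) = 32.
  m_9 = 1*32 - 16 = 16, d_9 = (282 - 16^2)/1 = 26/1 = 26: (m_9, d_9) = (m_1, d_1) = (16, 26), so from here the quotients repeat a_1, ..., a_8; the period length is 8.
Hence the expansion of sqrt(282) is a_0 = 16 followed by the repeating block 1, 3, 1, 4, 1, 3, 1, 32 (period 8).

[16; (1, 3, 1, 4, 1, 3, 1, 32)]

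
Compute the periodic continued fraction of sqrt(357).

Write x_i = (sqrt(357) + m_i)/d_i with (m_0, d_0) = (0, 1). a_0 = floor(sqrt(357)) = 18, since 18^2 = 324 <= 357 < 361 = 19^2.
Iterate m_{i+1} = d_i*a_i - m_i, d_{i+1} = (357 - m_{i+1}^2)/d_i, a_{i+1} = floor((a_0 + m_{i+1})/d_{i+1}):
  m_1 = 1*18 - 0 = 18, d_1 = (357 - 18^2)/1 = 33/1 = 33, a_1 = floor((18 + 18)/33) = 1.
  m_2 = 33*1 - 18 = 15, d_2 = (357 - 15^2)/33 = 132/33 = 4, a_2 = floor((18 + 15)/4) = 8.
  m_3 = 4*8 - 15 = 17, d_3 = (357 - 17^2)/4 = 68/4 = 17, a_3 = floor((18 + 17)/17) = 2.
  m_4 = 17*2 - 17 = 17, d_4 = (357 - 17^2)/17 = 68/17 = 4, a_4 = floor((18 + 17)/4) = 8.
  m_5 = 4*8 - 17 = 15, d_5 = (357 - 15^2)/4 = 132/4 = 33, a_5 = floor((18 + 15)/33) = 1.
  m_6 = 33*1 - 15 = 18, d_6 = (357 - 18^2)/33 = 33/33 = 1, a_6 = floor((18 + 18)/1) = 36.
  m_7 = 1*36 - 18 = 18, d_7 = (357 - 18^2)/1 = 33/1 = 33: (m_7, d_7) = (m_1, d_1) = (18, 33), so from here the quotients repeat a_1, ..., a_6; the period length is 6.
Hence the expansion of sqrt(357) is a_0 = 18 followed by the repeating block 1, 8, 2, 8, 1, 36 (period 6).

[18; (1, 8, 2, 8, 1, 36)]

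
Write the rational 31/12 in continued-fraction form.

Run the Euclidean algorithm on 31 and 12; the successive quotients are the partial quotients a_0, a_1, ... (each step inverts the fractional part left over by the previous one):
  31 = 2*12 + 7, so a_0 = 2.
  12 = 1*7 + 5, so a_1 = 1.
  7 = 1*5 + 2, so a_2 = 1.
  5 = 2*2 + 1, so a_3 = 2.
  2 = 2*1 + 0, so a_4 = 2.
The remainder reaches 0 after 5 divisions, so the expansion has 5 partial quotients, read off in order.

[2; 1, 1, 2, 2]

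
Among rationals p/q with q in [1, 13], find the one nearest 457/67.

Expand x = 457/67 as a continued fraction with the Euclidean algorithm:
  457 = 6*67 + 55, so a_0 = 6.
  67 = 1*55 + 12, so a_1 = 1.
  55 = 4*12 + 7, so a_2 = 4.
  12 = 1*7 + 5, so a_3 = 1.
  7 = 1*5 + 2, so a_4 = 1.
  5 = 2*2 + 1, so a_5 = 2.
  2 = 2*1 + 0, so a_6 = 2.
so x = [6; 1, 4, 1, 1, 2, 2].
Convergents (p_i = a_i*p_{i-1} + p_{i-2}, q_i = a_i*q_{i-1} + q_{i-2} with p_{-2}=0, p_{-1}=1, q_{-2}=1, q_{-1}=0), until the denominator exceeds 13:
  i=0: a_0=6, p_0 = 6*1 + 0 = 6, q_0 = 6*0 + 1 = 1.
  i=1: a_1=1, p_1 = 1*6 + 1 = 7, q_1 = 1*1 + 0 = 1.
  i=2: a_2=4, p_2 = 4*7 + 6 = 34, q_2 = 4*1 + 1 = 5.
  i=3: a_3=1, p_3 = 1*34 + 7 = 41, q_3 = 1*5 + 1 = 6.
  i=4: a_4=1, p_4 = 1*41 + 34 = 75, q_4 = 1*6 + 5 = 11.
  i=5: a_5=2, p_5 = 2*75 + 41 = 191, q_5 = 2*11 + 6 = 28.
q_5 = 28 > 13, so the last convergent with denominator <= 13 is p_4/q_4 = 75/11.
The closest fraction with denominator <= 13 is either p_4/q_4 or the intermediate fraction (k*p_4 + p_3)/(k*q_4 + q_3) with the largest k >= 1 whose denominator stays <= 13; these approach x as k grows, and every other convergent or intermediate fraction in range is farther away.
Largest k: floor((13 - q_3)/q_4) = floor((13 - 6)/11) = 0.
Since k = 0, no intermediate fraction beyond p_4/q_4 has denominator <= 13, so the convergent 75/11 is the closest (its error is |457*11 - 75*67|/(67*11) = 2/737).

75/11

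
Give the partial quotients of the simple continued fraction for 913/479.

Run the Euclidean algorithm on 913 and 479; the successive quotients are the partial quotients a_0, a_1, ... (each step inverts the fractional part left over by the previous one):
  913 = 1*479 + 434, so a_0 = 1.
  479 = 1*434 + 45, so a_1 = 1.
  434 = 9*45 + 29, so a_2 = 9.
  45 = 1*29 + 16, so a_3 = 1.
  29 = 1*16 + 13, so a_4 = 1.
  16 = 1*13 + 3, so a_5 = 1.
  13 = 4*3 + 1, so a_6 = 4.
  3 = 3*1 + 0, so a_7 = 3.
The remainder reaches 0 after 8 divisions, so the expansion has 8 partial quotients, read off in order.

[1; 1, 9, 1, 1, 1, 4, 3]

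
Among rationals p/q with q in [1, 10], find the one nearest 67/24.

Expand x = 67/24 as a continued fraction with the Euclidean algorithm:
  67 = 2*24 + 19, so a_0 = 2.
  24 = 1*19 + 5, so a_1 = 1.
  19 = 3*5 + 4, so a_2 = 3.
  5 = 1*4 + 1, so a_3 = 1.
  4 = 4*1 + 0, so a_4 = 4.
so x = [2; 1, 3, 1, 4].
Convergents (p_i = a_i*p_{i-1} + p_{i-2}, q_i = a_i*q_{i-1} + q_{i-2} with p_{-2}=0, p_{-1}=1, q_{-2}=1, q_{-1}=0), until the denominator exceeds 10:
  i=0: a_0=2, p_0 = 2*1 + 0 = 2, q_0 = 2*0 + 1 = 1.
  i=1: a_1=1, p_1 = 1*2 + 1 = 3, q_1 = 1*1 + 0 = 1.
  i=2: a_2=3, p_2 = 3*3 + 2 = 11, q_2 = 3*1 + 1 = 4.
  i=3: a_3=1, p_3 = 1*11 + 3 = 14, q_3 = 1*4 + 1 = 5.
  i=4: a_4=4, p_4 = 4*14 + 11 = 67, q_4 = 4*5 + 4 = 24.
q_4 = 24 > 10, so the last convergent with denominator <= 10 is p_3/q_3 = 14/5.
The closest fraction with denominator <= 10 is either p_3/q_3 or the intermediate fraction (k*p_3 + p_2)/(k*q_3 + q_2) with the largest k >= 1 whose denominator stays <= 10; these approach x as k grows, and every other convergent or intermediate fraction in range is farther away.
Largest k: floor((10 - q_2)/q_3) = floor((10 - 4)/5) = 1.
That gives (1*14 + 11)/(1*5 + 4) = 25/9.
Compare the errors: |x - 14/5| = |67*5 - 14*24|/(24*5) = 1/120, and |x - 25/9| = |67*9 - 25*24|/(24*9) = 3/216.
Cross-multiplying, 1*216 = 216 < 360 = 3*120, so 1/120 is smaller: the convergent 14/5 is closer to x than 25/9.

14/5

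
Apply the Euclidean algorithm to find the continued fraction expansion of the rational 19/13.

[1; 2, 6]

Run the Euclidean algorithm on 19 and 13; the successive quotients are the partial quotients a_0, a_1, ... (each step inverts the fractional part left over by the previous one):
  19 = 1*13 + 6, so a_0 = 1.
  13 = 2*6 + 1, so a_1 = 2.
  6 = 6*1 + 0, so a_2 = 6.
The remainder reaches 0 after 3 divisions, so the expansion has 3 partial quotients, read off in order.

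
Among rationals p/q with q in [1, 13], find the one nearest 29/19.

20/13

Expand x = 29/19 as a continued fraction with the Euclidean algorithm:
  29 = 1*19 + 10, so a_0 = 1.
  19 = 1*10 + 9, so a_1 = 1.
  10 = 1*9 + 1, so a_2 = 1.
  9 = 9*1 + 0, so a_3 = 9.
so x = [1; 1, 1, 9].
Convergents (p_i = a_i*p_{i-1} + p_{i-2}, q_i = a_i*q_{i-1} + q_{i-2} with p_{-2}=0, p_{-1}=1, q_{-2}=1, q_{-1}=0), until the denominator exceeds 13:
  i=0: a_0=1, p_0 = 1*1 + 0 = 1, q_0 = 1*0 + 1 = 1.
  i=1: a_1=1, p_1 = 1*1 + 1 = 2, q_1 = 1*1 + 0 = 1.
  i=2: a_2=1, p_2 = 1*2 + 1 = 3, q_2 = 1*1 + 1 = 2.
  i=3: a_3=9, p_3 = 9*3 + 2 = 29, q_3 = 9*2 + 1 = 19.
q_3 = 19 > 13, so the last convergent with denominator <= 13 is p_2/q_2 = 3/2.
The closest fraction with denominator <= 13 is either p_2/q_2 or the intermediate fraction (k*p_2 + p_1)/(k*q_2 + q_1) with the largest k >= 1 whose denominator stays <= 13; these approach x as k grows, and every other convergent or intermediate fraction in range is farther away.
Largest k: floor((13 - q_1)/q_2) = floor((13 - 1)/2) = 6.
That gives (6*3 + 2)/(6*2 + 1) = 20/13.
Compare the errors: |x - 3/2| = |29*2 - 3*19|/(19*2) = 1/38, and |x - 20/13| = |29*13 - 20*19|/(19*13) = 3/247.
Cross-multiplying, 3*38 = 114 < 247 = 1*247, so 3/247 is smaller: the intermediate fraction 20/13 is closer to x than 3/2.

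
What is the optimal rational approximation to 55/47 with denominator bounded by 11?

7/6

Expand x = 55/47 as a continued fraction with the Euclidean algorithm:
  55 = 1*47 + 8, so a_0 = 1.
  47 = 5*8 + 7, so a_1 = 5.
  8 = 1*7 + 1, so a_2 = 1.
  7 = 7*1 + 0, so a_3 = 7.
so x = [1; 5, 1, 7].
Convergents (p_i = a_i*p_{i-1} + p_{i-2}, q_i = a_i*q_{i-1} + q_{i-2} with p_{-2}=0, p_{-1}=1, q_{-2}=1, q_{-1}=0), until the denominator exceeds 11:
  i=0: a_0=1, p_0 = 1*1 + 0 = 1, q_0 = 1*0 + 1 = 1.
  i=1: a_1=5, p_1 = 5*1 + 1 = 6, q_1 = 5*1 + 0 = 5.
  i=2: a_2=1, p_2 = 1*6 + 1 = 7, q_2 = 1*5 + 1 = 6.
  i=3: a_3=7, p_3 = 7*7 + 6 = 55, q_3 = 7*6 + 5 = 47.
q_3 = 47 > 11, so the last convergent with denominator <= 11 is p_2/q_2 = 7/6.
The closest fraction with denominator <= 11 is either p_2/q_2 or the intermediate fraction (k*p_2 + p_1)/(k*q_2 + q_1) with the largest k >= 1 whose denominator stays <= 11; these approach x as k grows, and every other convergent or intermediate fraction in range is farther away.
Largest k: floor((11 - q_1)/q_2) = floor((11 - 5)/6) = 1.
That gives (1*7 + 6)/(1*6 + 5) = 13/11.
Compare the errors: |x - 7/6| = |55*6 - 7*47|/(47*6) = 1/282, and |x - 13/11| = |55*11 - 13*47|/(47*11) = 6/517.
Cross-multiplying, 1*517 = 517 < 1692 = 6*282, so 1/282 is smaller: the convergent 7/6 is closer to x than 13/11.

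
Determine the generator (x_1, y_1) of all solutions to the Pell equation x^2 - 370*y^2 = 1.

First expand sqrt(370) as a continued fraction. With x_i = (sqrt(370) + m_i)/d_i and (m_0, d_0) = (0, 1): a_0 = floor(sqrt(370)) = 19, since 19^2 = 361 <= 370 < 400 = 20^2.
Iterate m_{i+1} = d_i*a_i - m_i, d_{i+1} = (370 - m_{i+1}^2)/d_i, a_{i+1} = floor((a_0 + m_{i+1})/d_{i+1}):
  m_1 = 1*19 - 0 = 19, d_1 = (370 - 19^2)/1 = 9/1 = 9, a_1 = floor((19 + 19)/9) = 4.
  m_2 = 9*4 - 19 = 17, d_2 = (370 - 17^2)/9 = 81/9 = 9, a_2 = floor((19 + 17)/9) = 4.
  m_3 = 9*4 - 17 = 19, d_3 = (370 - 19^2)/9 = 9/9 = 1, a_3 = floor((19 + 19)/1) = 38.
  m_4 = 1*38 - 19 = 19, d_4 = (370 - 19^2)/1 = 9/1 = 9: (m_4, d_4) = (m_1, d_1) = (19, 9), so from here the quotients repeat a_1, ..., a_3; the period length is 3.
So sqrt(370) = [19; (4, 4, 38)] with period length k = 3.
k is odd, so (p_{k-1}, q_{k-1}) only solves x^2 - 370y^2 = -1 and the fundamental solution of x^2 - 370y^2 = 1 is (p_{2k-1}, q_{2k-1}) = (p_5, q_5); compute convergents through index 5, running through the period twice.
Convergents (p_i = a_i*p_{i-1} + p_{i-2}, q_i = a_i*q_{i-1} + q_{i-2} with p_{-2}=0, p_{-1}=1, q_{-2}=1, q_{-1}=0):
  i=0: a_0=19, p_0 = 19*1 + 0 = 19, q_0 = 19*0 + 1 = 1.
  i=1: a_1=4, p_1 = 4*19 + 1 = 77, q_1 = 4*1 + 0 = 4.
  i=2: a_2=4, p_2 = 4*77 + 19 = 327, q_2 = 4*4 + 1 = 17.
  i=3: a_3=38, p_3 = 38*327 + 77 = 12503, q_3 = 38*17 + 4 = 650.
  i=4: a_4=4, p_4 = 4*12503 + 327 = 50339, q_4 = 4*650 + 17 = 2617.
  i=5: a_5=4, p_5 = 4*50339 + 12503 = 213859, q_5 = 4*2617 + 650 = 11118.
Indeed p_2^2 - 370*q_2^2 = 106929 - 106930 = -1, not +1.
Check: 213859^2 - 370*11118^2 = 45735671881 - 45735671880 = 1, so (x, y) = (213859, 11118) solves the equation, and by the theorem it is the least positive solution.

(x, y) = (213859, 11118)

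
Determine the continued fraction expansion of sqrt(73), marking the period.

[8; (1, 1, 5, 5, 1, 1, 16)]

Write x_i = (sqrt(73) + m_i)/d_i with (m_0, d_0) = (0, 1). a_0 = floor(sqrt(73)) = 8, since 8^2 = 64 <= 73 < 81 = 9^2.
Iterate m_{i+1} = d_i*a_i - m_i, d_{i+1} = (73 - m_{i+1}^2)/d_i, a_{i+1} = floor((a_0 + m_{i+1})/d_{i+1}):
  m_1 = 1*8 - 0 = 8, d_1 = (73 - 8^2)/1 = 9/1 = 9, a_1 = floor((8 + 8)/9) = 1.
  m_2 = 9*1 - 8 = 1, d_2 = (73 - 1^2)/9 = 72/9 = 8, a_2 = floor((8 + 1)/8) = 1.
  m_3 = 8*1 - 1 = 7, d_3 = (73 - 7^2)/8 = 24/8 = 3, a_3 = floor((8 + 7)/3) = 5.
  m_4 = 3*5 - 7 = 8, d_4 = (73 - 8^2)/3 = 9/3 = 3, a_4 = floor((8 + 8)/3) = 5.
  m_5 = 3*5 - 8 = 7, d_5 = (73 - 7^2)/3 = 24/3 = 8, a_5 = floor((8 + 7)/8) = 1.
  m_6 = 8*1 - 7 = 1, d_6 = (73 - 1^2)/8 = 72/8 = 9, a_6 = floor((8 + 1)/9) = 1.
  m_7 = 9*1 - 1 = 8, d_7 = (73 - 8^2)/9 = 9/9 = 1, a_7 = floor((8 + 8)/1) = 16.
  m_8 = 1*16 - 8 = 8, d_8 = (73 - 8^2)/1 = 9/1 = 9: (m_8, d_8) = (m_1, d_1) = (8, 9), so from here the quotients repeat a_1, ..., a_7; the period length is 7.
Hence the expansion of sqrt(73) is a_0 = 8 followed by the repeating block 1, 1, 5, 5, 1, 1, 16 (period 7).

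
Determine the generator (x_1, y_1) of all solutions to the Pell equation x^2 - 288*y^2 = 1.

First expand sqrt(288) as a continued fraction. With x_i = (sqrt(288) + m_i)/d_i and (m_0, d_0) = (0, 1): a_0 = floor(sqrt(288)) = 16, since 16^2 = 256 <= 288 < 289 = 17^2.
Iterate m_{i+1} = d_i*a_i - m_i, d_{i+1} = (288 - m_{i+1}^2)/d_i, a_{i+1} = floor((a_0 + m_{i+1})/d_{i+1}):
  m_1 = 1*16 - 0 = 16, d_1 = (288 - 16^2)/1 = 32/1 = 32, a_1 = floor((16 + 16)/32) = 1.
  m_2 = 32*1 - 16 = 16, d_2 = (288 - 16^2)/32 = 32/32 = 1, a_2 = floor((16 + 16)/1) = 32.
  m_3 = 1*32 - 16 = 16, d_3 = (288 - 16^2)/1 = 32/1 = 32: (m_3, d_3) = (m_1, d_1) = (16, 32), so from here the quotients repeat a_1, a_2; the period length is 2.
So sqrt(288) = [16; (1, 32)] with period length k = 2.
k is even, so the fundamental solution of x^2 - 288y^2 = 1 is (p_{k-1}, q_{k-1}) = (p_1, q_1); compute convergents through index 1.
Convergents (p_i = a_i*p_{i-1} + p_{i-2}, q_i = a_i*q_{i-1} + q_{i-2} with p_{-2}=0, p_{-1}=1, q_{-2}=1, q_{-1}=0):
  i=0: a_0=16, p_0 = 16*1 + 0 = 16, q_0 = 16*0 + 1 = 1.
  i=1: a_1=1, p_1 = 1*16 + 1 = 17, q_1 = 1*1 + 0 = 1.
Check: 17^2 - 288*1^2 = 289 - 288 = 1, so (x, y) = (17, 1) solves the equation, and by the theorem it is the least positive solution.

(x, y) = (17, 1)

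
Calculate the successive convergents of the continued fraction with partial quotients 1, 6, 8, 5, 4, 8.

1/1, 7/6, 57/49, 292/251, 1225/1053, 10092/8675

Using the convergent recurrence p_i = a_i*p_{i-1} + p_{i-2}, q_i = a_i*q_{i-1} + q_{i-2} with p_{-2}=0, p_{-1}=1, q_{-2}=1, q_{-1}=0:
  i=0: a_0=1, p_0 = 1*1 + 0 = 1, q_0 = 1*0 + 1 = 1.
  i=1: a_1=6, p_1 = 6*1 + 1 = 7, q_1 = 6*1 + 0 = 6.
  i=2: a_2=8, p_2 = 8*7 + 1 = 57, q_2 = 8*6 + 1 = 49.
  i=3: a_3=5, p_3 = 5*57 + 7 = 292, q_3 = 5*49 + 6 = 251.
  i=4: a_4=4, p_4 = 4*292 + 57 = 1225, q_4 = 4*251 + 49 = 1053.
  i=5: a_5=8, p_5 = 8*1225 + 292 = 10092, q_5 = 8*1053 + 251 = 8675.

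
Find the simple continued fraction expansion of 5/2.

[2; 2]

Run the Euclidean algorithm on 5 and 2; the successive quotients are the partial quotients a_0, a_1, ... (each step inverts the fractional part left over by the previous one):
  5 = 2*2 + 1, so a_0 = 2.
  2 = 2*1 + 0, so a_1 = 2.
The remainder reaches 0 after 2 divisions, so the expansion has 2 partial quotients, read off in order.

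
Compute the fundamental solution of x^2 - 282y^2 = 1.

(x, y) = (2351, 140)

First expand sqrt(282) as a continued fraction. With x_i = (sqrt(282) + m_i)/d_i and (m_0, d_0) = (0, 1): a_0 = floor(sqrt(282)) = 16, since 16^2 = 256 <= 282 < 289 = 17^2.
Iterate m_{i+1} = d_i*a_i - m_i, d_{i+1} = (282 - m_{i+1}^2)/d_i, a_{i+1} = floor((a_0 + m_{i+1})/d_{i+1}):
  m_1 = 1*16 - 0 = 16, d_1 = (282 - 16^2)/1 = 26/1 = 26, a_1 = floor((16 + 16)/26) = 1.
  m_2 = 26*1 - 16 = 10, d_2 = (282 - 10^2)/26 = 182/26 = 7, a_2 = floor((16 + 10)/7) = 3.
  m_3 = 7*3 - 10 = 11, d_3 = (282 - 11^2)/7 = 161/7 = 23, a_3 = floor((16 + 11)/23) = 1.
  m_4 = 23*1 - 11 = 12, d_4 = (282 - 12^2)/23 = 138/23 = 6, a_4 = floor((16 + 12)/6) = 4.
  m_5 = 6*4 - 12 = 12, d_5 = (282 - 12^2)/6 = 138/6 = 23, a_5 = floor((16 + 12)/23) = 1.
  m_6 = 23*1 - 12 = 11, d_6 = (282 - 11^2)/23 = 161/23 = 7, a_6 = floor((16 + 11)/7) = 3.
  m_7 = 7*3 - 11 = 10, d_7 = (282 - 10^2)/7 = 182/7 = 26, a_7 = floor((16 + 10)/26) = 1.
  m_8 = 26*1 - 10 = 16, d_8 = (282 - 16^2)/26 = 26/26 = 1, a_8 = floor((16 + 16)/1) = 32.
  m_9 = 1*32 - 16 = 16, d_9 = (282 - 16^2)/1 = 26/1 = 26: (m_9, d_9) = (m_1, d_1) = (16, 26), so from here the quotients repeat a_1, ..., a_8; the period length is 8.
So sqrt(282) = [16; (1, 3, 1, 4, 1, 3, 1, 32)] with period length k = 8.
k is even, so the fundamental solution of x^2 - 282y^2 = 1 is (p_{k-1}, q_{k-1}) = (p_7, q_7); compute convergents through index 7.
Convergents (p_i = a_i*p_{i-1} + p_{i-2}, q_i = a_i*q_{i-1} + q_{i-2} with p_{-2}=0, p_{-1}=1, q_{-2}=1, q_{-1}=0):
  i=0: a_0=16, p_0 = 16*1 + 0 = 16, q_0 = 16*0 + 1 = 1.
  i=1: a_1=1, p_1 = 1*16 + 1 = 17, q_1 = 1*1 + 0 = 1.
  i=2: a_2=3, p_2 = 3*17 + 16 = 67, q_2 = 3*1 + 1 = 4.
  i=3: a_3=1, p_3 = 1*67 + 17 = 84, q_3 = 1*4 + 1 = 5.
  i=4: a_4=4, p_4 = 4*84 + 67 = 403, q_4 = 4*5 + 4 = 24.
  i=5: a_5=1, p_5 = 1*403 + 84 = 487, q_5 = 1*24 + 5 = 29.
  i=6: a_6=3, p_6 = 3*487 + 403 = 1864, q_6 = 3*29 + 24 = 111.
  i=7: a_7=1, p_7 = 1*1864 + 487 = 2351, q_7 = 1*111 + 29 = 140.
Check: 2351^2 - 282*140^2 = 5527201 - 5527200 = 1, so (x, y) = (2351, 140) solves the equation, and by the theorem it is the least positive solution.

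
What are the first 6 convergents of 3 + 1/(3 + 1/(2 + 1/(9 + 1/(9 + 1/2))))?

3/1, 10/3, 23/7, 217/66, 1976/601, 4169/1268

Using the convergent recurrence p_i = a_i*p_{i-1} + p_{i-2}, q_i = a_i*q_{i-1} + q_{i-2} with p_{-2}=0, p_{-1}=1, q_{-2}=1, q_{-1}=0:
  i=0: a_0=3, p_0 = 3*1 + 0 = 3, q_0 = 3*0 + 1 = 1.
  i=1: a_1=3, p_1 = 3*3 + 1 = 10, q_1 = 3*1 + 0 = 3.
  i=2: a_2=2, p_2 = 2*10 + 3 = 23, q_2 = 2*3 + 1 = 7.
  i=3: a_3=9, p_3 = 9*23 + 10 = 217, q_3 = 9*7 + 3 = 66.
  i=4: a_4=9, p_4 = 9*217 + 23 = 1976, q_4 = 9*66 + 7 = 601.
  i=5: a_5=2, p_5 = 2*1976 + 217 = 4169, q_5 = 2*601 + 66 = 1268.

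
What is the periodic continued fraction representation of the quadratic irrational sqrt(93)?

Write x_i = (sqrt(93) + m_i)/d_i with (m_0, d_0) = (0, 1). a_0 = floor(sqrt(93)) = 9, since 9^2 = 81 <= 93 < 100 = 10^2.
Iterate m_{i+1} = d_i*a_i - m_i, d_{i+1} = (93 - m_{i+1}^2)/d_i, a_{i+1} = floor((a_0 + m_{i+1})/d_{i+1}):
  m_1 = 1*9 - 0 = 9, d_1 = (93 - 9^2)/1 = 12/1 = 12, a_1 = floor((9 + 9)/12) = 1.
  m_2 = 12*1 - 9 = 3, d_2 = (93 - 3^2)/12 = 84/12 = 7, a_2 = floor((9 + 3)/7) = 1.
  m_3 = 7*1 - 3 = 4, d_3 = (93 - 4^2)/7 = 77/7 = 11, a_3 = floor((9 + 4)/11) = 1.
  m_4 = 11*1 - 4 = 7, d_4 = (93 - 7^2)/11 = 44/11 = 4, a_4 = floor((9 + 7)/4) = 4.
  m_5 = 4*4 - 7 = 9, d_5 = (93 - 9^2)/4 = 12/4 = 3, a_5 = floor((9 + 9)/3) = 6.
  m_6 = 3*6 - 9 = 9, d_6 = (93 - 9^2)/3 = 12/3 = 4, a_6 = floor((9 + 9)/4) = 4.
  m_7 = 4*4 - 9 = 7, d_7 = (93 - 7^2)/4 = 44/4 = 11, a_7 = floor((9 + 7)/11) = 1.
  m_8 = 11*1 - 7 = 4, d_8 = (93 - 4^2)/11 = 77/11 = 7, a_8 = floor((9 + 4)/7) = 1.
  m_9 = 7*1 - 4 = 3, d_9 = (93 - 3^2)/7 = 84/7 = 12, a_9 = floor((9 + 3)/12) = 1.
  m_10 = 12*1 - 3 = 9, d_10 = (93 - 9^2)/12 = 12/12 = 1, a_10 = floor((9 + 9)/1) = 18.
  m_11 = 1*18 - 9 = 9, d_11 = (93 - 9^2)/1 = 12/1 = 12: (m_11, d_11) = (m_1, d_1) = (9, 12), so from here the quotients repeat a_1, ..., a_10; the period length is 10.
Hence the expansion of sqrt(93) is a_0 = 9 followed by the repeating block 1, 1, 1, 4, 6, 4, 1, 1, 1, 18 (period 10).

[9; (1, 1, 1, 4, 6, 4, 1, 1, 1, 18)]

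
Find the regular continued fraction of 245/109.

[2; 4, 27]

Run the Euclidean algorithm on 245 and 109; the successive quotients are the partial quotients a_0, a_1, ... (each step inverts the fractional part left over by the previous one):
  245 = 2*109 + 27, so a_0 = 2.
  109 = 4*27 + 1, so a_1 = 4.
  27 = 27*1 + 0, so a_2 = 27.
The remainder reaches 0 after 3 divisions, so the expansion has 3 partial quotients, read off in order.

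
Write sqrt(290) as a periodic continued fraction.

Write x_i = (sqrt(290) + m_i)/d_i with (m_0, d_0) = (0, 1). a_0 = floor(sqrt(290)) = 17, since 17^2 = 289 <= 290 < 324 = 18^2.
Iterate m_{i+1} = d_i*a_i - m_i, d_{i+1} = (290 - m_{i+1}^2)/d_i, a_{i+1} = floor((a_0 + m_{i+1})/d_{i+1}):
  m_1 = 1*17 - 0 = 17, d_1 = (290 - 17^2)/1 = 1/1 = 1, a_1 = floor((17 + 17)/1) = 34.
  m_2 = 1*34 - 17 = 17, d_2 = (290 - 17^2)/1 = 1/1 = 1: (m_2, d_2) = (m_1, d_1) = (17, 1), so from here the quotient a_1 repeats; the period length is 1.
Hence the expansion of sqrt(290) is a_0 = 17 followed by the repeating block 34 (period 1).

[17; (34)]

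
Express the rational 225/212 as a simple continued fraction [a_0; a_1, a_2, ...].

[1; 16, 3, 4]

Run the Euclidean algorithm on 225 and 212; the successive quotients are the partial quotients a_0, a_1, ... (each step inverts the fractional part left over by the previous one):
  225 = 1*212 + 13, so a_0 = 1.
  212 = 16*13 + 4, so a_1 = 16.
  13 = 3*4 + 1, so a_2 = 3.
  4 = 4*1 + 0, so a_3 = 4.
The remainder reaches 0 after 4 divisions, so the expansion has 4 partial quotients, read off in order.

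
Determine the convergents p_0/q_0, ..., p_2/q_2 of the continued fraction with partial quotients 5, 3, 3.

Using the convergent recurrence p_i = a_i*p_{i-1} + p_{i-2}, q_i = a_i*q_{i-1} + q_{i-2} with p_{-2}=0, p_{-1}=1, q_{-2}=1, q_{-1}=0:
  i=0: a_0=5, p_0 = 5*1 + 0 = 5, q_0 = 5*0 + 1 = 1.
  i=1: a_1=3, p_1 = 3*5 + 1 = 16, q_1 = 3*1 + 0 = 3.
  i=2: a_2=3, p_2 = 3*16 + 5 = 53, q_2 = 3*3 + 1 = 10.

5/1, 16/3, 53/10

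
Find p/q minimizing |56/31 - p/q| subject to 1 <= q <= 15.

9/5

Expand x = 56/31 as a continued fraction with the Euclidean algorithm:
  56 = 1*31 + 25, so a_0 = 1.
  31 = 1*25 + 6, so a_1 = 1.
  25 = 4*6 + 1, so a_2 = 4.
  6 = 6*1 + 0, so a_3 = 6.
so x = [1; 1, 4, 6].
Convergents (p_i = a_i*p_{i-1} + p_{i-2}, q_i = a_i*q_{i-1} + q_{i-2} with p_{-2}=0, p_{-1}=1, q_{-2}=1, q_{-1}=0), until the denominator exceeds 15:
  i=0: a_0=1, p_0 = 1*1 + 0 = 1, q_0 = 1*0 + 1 = 1.
  i=1: a_1=1, p_1 = 1*1 + 1 = 2, q_1 = 1*1 + 0 = 1.
  i=2: a_2=4, p_2 = 4*2 + 1 = 9, q_2 = 4*1 + 1 = 5.
  i=3: a_3=6, p_3 = 6*9 + 2 = 56, q_3 = 6*5 + 1 = 31.
q_3 = 31 > 15, so the last convergent with denominator <= 15 is p_2/q_2 = 9/5.
The closest fraction with denominator <= 15 is either p_2/q_2 or the intermediate fraction (k*p_2 + p_1)/(k*q_2 + q_1) with the largest k >= 1 whose denominator stays <= 15; these approach x as k grows, and every other convergent or intermediate fraction in range is farther away.
Largest k: floor((15 - q_1)/q_2) = floor((15 - 1)/5) = 2.
That gives (2*9 + 2)/(2*5 + 1) = 20/11.
Compare the errors: |x - 9/5| = |56*5 - 9*31|/(31*5) = 1/155, and |x - 20/11| = |56*11 - 20*31|/(31*11) = 4/341.
Cross-multiplying, 1*341 = 341 < 620 = 4*155, so 1/155 is smaller: the convergent 9/5 is closer to x than 20/11.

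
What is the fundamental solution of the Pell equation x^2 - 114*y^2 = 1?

First expand sqrt(114) as a continued fraction. With x_i = (sqrt(114) + m_i)/d_i and (m_0, d_0) = (0, 1): a_0 = floor(sqrt(114)) = 10, since 10^2 = 100 <= 114 < 121 = 11^2.
Iterate m_{i+1} = d_i*a_i - m_i, d_{i+1} = (114 - m_{i+1}^2)/d_i, a_{i+1} = floor((a_0 + m_{i+1})/d_{i+1}):
  m_1 = 1*10 - 0 = 10, d_1 = (114 - 10^2)/1 = 14/1 = 14, a_1 = floor((10 + 10)/14) = 1.
  m_2 = 14*1 - 10 = 4, d_2 = (114 - 4^2)/14 = 98/14 = 7, a_2 = floor((10 + 4)/7) = 2.
  m_3 = 7*2 - 4 = 10, d_3 = (114 - 10^2)/7 = 14/7 = 2, a_3 = floor((10 + 10)/2) = 10.
  m_4 = 2*10 - 10 = 10, d_4 = (114 - 10^2)/2 = 14/2 = 7, a_4 = floor((10 + 10)/7) = 2.
  m_5 = 7*2 - 10 = 4, d_5 = (114 - 4^2)/7 = 98/7 = 14, a_5 = floor((10 + 4)/14) = 1.
  m_6 = 14*1 - 4 = 10, d_6 = (114 - 10^2)/14 = 14/14 = 1, a_6 = floor((10 + 10)/1) = 20.
  m_7 = 1*20 - 10 = 10, d_7 = (114 - 10^2)/1 = 14/1 = 14: (m_7, d_7) = (m_1, d_1) = (10, 14), so from here the quotients repeat a_1, ..., a_6; the period length is 6.
So sqrt(114) = [10; (1, 2, 10, 2, 1, 20)] with period length k = 6.
k is even, so the fundamental solution of x^2 - 114y^2 = 1 is (p_{k-1}, q_{k-1}) = (p_5, q_5); compute convergents through index 5.
Convergents (p_i = a_i*p_{i-1} + p_{i-2}, q_i = a_i*q_{i-1} + q_{i-2} with p_{-2}=0, p_{-1}=1, q_{-2}=1, q_{-1}=0):
  i=0: a_0=10, p_0 = 10*1 + 0 = 10, q_0 = 10*0 + 1 = 1.
  i=1: a_1=1, p_1 = 1*10 + 1 = 11, q_1 = 1*1 + 0 = 1.
  i=2: a_2=2, p_2 = 2*11 + 10 = 32, q_2 = 2*1 + 1 = 3.
  i=3: a_3=10, p_3 = 10*32 + 11 = 331, q_3 = 10*3 + 1 = 31.
  i=4: a_4=2, p_4 = 2*331 + 32 = 694, q_4 = 2*31 + 3 = 65.
  i=5: a_5=1, p_5 = 1*694 + 331 = 1025, q_5 = 1*65 + 31 = 96.
Check: 1025^2 - 114*96^2 = 1050625 - 1050624 = 1, so (x, y) = (1025, 96) solves the equation, and by the theorem it is the least positive solution.

(x, y) = (1025, 96)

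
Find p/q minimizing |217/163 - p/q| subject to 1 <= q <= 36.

Expand x = 217/163 as a continued fraction with the Euclidean algorithm:
  217 = 1*163 + 54, so a_0 = 1.
  163 = 3*54 + 1, so a_1 = 3.
  54 = 54*1 + 0, so a_2 = 54.
so x = [1; 3, 54].
Convergents (p_i = a_i*p_{i-1} + p_{i-2}, q_i = a_i*q_{i-1} + q_{i-2} with p_{-2}=0, p_{-1}=1, q_{-2}=1, q_{-1}=0), until the denominator exceeds 36:
  i=0: a_0=1, p_0 = 1*1 + 0 = 1, q_0 = 1*0 + 1 = 1.
  i=1: a_1=3, p_1 = 3*1 + 1 = 4, q_1 = 3*1 + 0 = 3.
  i=2: a_2=54, p_2 = 54*4 + 1 = 217, q_2 = 54*3 + 1 = 163.
q_2 = 163 > 36, so the last convergent with denominator <= 36 is p_1/q_1 = 4/3.
The closest fraction with denominator <= 36 is either p_1/q_1 or the intermediate fraction (k*p_1 + p_0)/(k*q_1 + q_0) with the largest k >= 1 whose denominator stays <= 36; these approach x as k grows, and every other convergent or intermediate fraction in range is farther away.
Largest k: floor((36 - q_0)/q_1) = floor((36 - 1)/3) = 11.
That gives (11*4 + 1)/(11*3 + 1) = 45/34.
Compare the errors: |x - 4/3| = |217*3 - 4*163|/(163*3) = 1/489, and |x - 45/34| = |217*34 - 45*163|/(163*34) = 43/5542.
Cross-multiplying, 1*5542 = 5542 < 21027 = 43*489, so 1/489 is smaller: the convergent 4/3 is closer to x than 45/34.

4/3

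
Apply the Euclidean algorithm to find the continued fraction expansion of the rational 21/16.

[1; 3, 5]

Run the Euclidean algorithm on 21 and 16; the successive quotients are the partial quotients a_0, a_1, ... (each step inverts the fractional part left over by the previous one):
  21 = 1*16 + 5, so a_0 = 1.
  16 = 3*5 + 1, so a_1 = 3.
  5 = 5*1 + 0, so a_2 = 5.
The remainder reaches 0 after 3 divisions, so the expansion has 3 partial quotients, read off in order.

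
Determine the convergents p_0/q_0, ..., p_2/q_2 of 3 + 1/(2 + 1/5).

Using the convergent recurrence p_i = a_i*p_{i-1} + p_{i-2}, q_i = a_i*q_{i-1} + q_{i-2} with p_{-2}=0, p_{-1}=1, q_{-2}=1, q_{-1}=0:
  i=0: a_0=3, p_0 = 3*1 + 0 = 3, q_0 = 3*0 + 1 = 1.
  i=1: a_1=2, p_1 = 2*3 + 1 = 7, q_1 = 2*1 + 0 = 2.
  i=2: a_2=5, p_2 = 5*7 + 3 = 38, q_2 = 5*2 + 1 = 11.

3/1, 7/2, 38/11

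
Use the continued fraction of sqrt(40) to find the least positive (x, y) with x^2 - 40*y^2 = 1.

(x, y) = (19, 3)

First expand sqrt(40) as a continued fraction. With x_i = (sqrt(40) + m_i)/d_i and (m_0, d_0) = (0, 1): a_0 = floor(sqrt(40)) = 6, since 6^2 = 36 <= 40 < 49 = 7^2.
Iterate m_{i+1} = d_i*a_i - m_i, d_{i+1} = (40 - m_{i+1}^2)/d_i, a_{i+1} = floor((a_0 + m_{i+1})/d_{i+1}):
  m_1 = 1*6 - 0 = 6, d_1 = (40 - 6^2)/1 = 4/1 = 4, a_1 = floor((6 + 6)/4) = 3.
  m_2 = 4*3 - 6 = 6, d_2 = (40 - 6^2)/4 = 4/4 = 1, a_2 = floor((6 + 6)/1) = 12.
  m_3 = 1*12 - 6 = 6, d_3 = (40 - 6^2)/1 = 4/1 = 4: (m_3, d_3) = (m_1, d_1) = (6, 4), so from here the quotients repeat a_1, a_2; the period length is 2.
So sqrt(40) = [6; (3, 12)] with period length k = 2.
k is even, so the fundamental solution of x^2 - 40y^2 = 1 is (p_{k-1}, q_{k-1}) = (p_1, q_1); compute convergents through index 1.
Convergents (p_i = a_i*p_{i-1} + p_{i-2}, q_i = a_i*q_{i-1} + q_{i-2} with p_{-2}=0, p_{-1}=1, q_{-2}=1, q_{-1}=0):
  i=0: a_0=6, p_0 = 6*1 + 0 = 6, q_0 = 6*0 + 1 = 1.
  i=1: a_1=3, p_1 = 3*6 + 1 = 19, q_1 = 3*1 + 0 = 3.
Check: 19^2 - 40*3^2 = 361 - 360 = 1, so (x, y) = (19, 3) solves the equation, and by the theorem it is the least positive solution.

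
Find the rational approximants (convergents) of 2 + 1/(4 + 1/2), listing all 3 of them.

Using the convergent recurrence p_i = a_i*p_{i-1} + p_{i-2}, q_i = a_i*q_{i-1} + q_{i-2} with p_{-2}=0, p_{-1}=1, q_{-2}=1, q_{-1}=0:
  i=0: a_0=2, p_0 = 2*1 + 0 = 2, q_0 = 2*0 + 1 = 1.
  i=1: a_1=4, p_1 = 4*2 + 1 = 9, q_1 = 4*1 + 0 = 4.
  i=2: a_2=2, p_2 = 2*9 + 2 = 20, q_2 = 2*4 + 1 = 9.

2/1, 9/4, 20/9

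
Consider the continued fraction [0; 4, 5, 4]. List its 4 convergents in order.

0/1, 1/4, 5/21, 21/88

Using the convergent recurrence p_i = a_i*p_{i-1} + p_{i-2}, q_i = a_i*q_{i-1} + q_{i-2} with p_{-2}=0, p_{-1}=1, q_{-2}=1, q_{-1}=0:
  i=0: a_0=0, p_0 = 0*1 + 0 = 0, q_0 = 0*0 + 1 = 1.
  i=1: a_1=4, p_1 = 4*0 + 1 = 1, q_1 = 4*1 + 0 = 4.
  i=2: a_2=5, p_2 = 5*1 + 0 = 5, q_2 = 5*4 + 1 = 21.
  i=3: a_3=4, p_3 = 4*5 + 1 = 21, q_3 = 4*21 + 4 = 88.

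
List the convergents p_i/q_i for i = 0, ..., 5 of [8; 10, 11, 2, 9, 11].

8/1, 81/10, 899/111, 1879/232, 17810/2199, 197789/24421

Using the convergent recurrence p_i = a_i*p_{i-1} + p_{i-2}, q_i = a_i*q_{i-1} + q_{i-2} with p_{-2}=0, p_{-1}=1, q_{-2}=1, q_{-1}=0:
  i=0: a_0=8, p_0 = 8*1 + 0 = 8, q_0 = 8*0 + 1 = 1.
  i=1: a_1=10, p_1 = 10*8 + 1 = 81, q_1 = 10*1 + 0 = 10.
  i=2: a_2=11, p_2 = 11*81 + 8 = 899, q_2 = 11*10 + 1 = 111.
  i=3: a_3=2, p_3 = 2*899 + 81 = 1879, q_3 = 2*111 + 10 = 232.
  i=4: a_4=9, p_4 = 9*1879 + 899 = 17810, q_4 = 9*232 + 111 = 2199.
  i=5: a_5=11, p_5 = 11*17810 + 1879 = 197789, q_5 = 11*2199 + 232 = 24421.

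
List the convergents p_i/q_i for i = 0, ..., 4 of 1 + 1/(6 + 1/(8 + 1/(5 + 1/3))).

Using the convergent recurrence p_i = a_i*p_{i-1} + p_{i-2}, q_i = a_i*q_{i-1} + q_{i-2} with p_{-2}=0, p_{-1}=1, q_{-2}=1, q_{-1}=0:
  i=0: a_0=1, p_0 = 1*1 + 0 = 1, q_0 = 1*0 + 1 = 1.
  i=1: a_1=6, p_1 = 6*1 + 1 = 7, q_1 = 6*1 + 0 = 6.
  i=2: a_2=8, p_2 = 8*7 + 1 = 57, q_2 = 8*6 + 1 = 49.
  i=3: a_3=5, p_3 = 5*57 + 7 = 292, q_3 = 5*49 + 6 = 251.
  i=4: a_4=3, p_4 = 3*292 + 57 = 933, q_4 = 3*251 + 49 = 802.

1/1, 7/6, 57/49, 292/251, 933/802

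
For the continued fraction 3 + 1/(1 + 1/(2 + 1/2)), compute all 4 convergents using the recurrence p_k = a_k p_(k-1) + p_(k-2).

3/1, 4/1, 11/3, 26/7

Using the convergent recurrence p_i = a_i*p_{i-1} + p_{i-2}, q_i = a_i*q_{i-1} + q_{i-2} with p_{-2}=0, p_{-1}=1, q_{-2}=1, q_{-1}=0:
  i=0: a_0=3, p_0 = 3*1 + 0 = 3, q_0 = 3*0 + 1 = 1.
  i=1: a_1=1, p_1 = 1*3 + 1 = 4, q_1 = 1*1 + 0 = 1.
  i=2: a_2=2, p_2 = 2*4 + 3 = 11, q_2 = 2*1 + 1 = 3.
  i=3: a_3=2, p_3 = 2*11 + 4 = 26, q_3 = 2*3 + 1 = 7.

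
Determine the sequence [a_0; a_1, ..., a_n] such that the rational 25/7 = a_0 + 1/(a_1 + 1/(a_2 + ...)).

Run the Euclidean algorithm on 25 and 7; the successive quotients are the partial quotients a_0, a_1, ... (each step inverts the fractional part left over by the previous one):
  25 = 3*7 + 4, so a_0 = 3.
  7 = 1*4 + 3, so a_1 = 1.
  4 = 1*3 + 1, so a_2 = 1.
  3 = 3*1 + 0, so a_3 = 3.
The remainder reaches 0 after 4 divisions, so the expansion has 4 partial quotients, read off in order.

[3; 1, 1, 3]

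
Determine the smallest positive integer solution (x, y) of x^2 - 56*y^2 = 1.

First expand sqrt(56) as a continued fraction. With x_i = (sqrt(56) + m_i)/d_i and (m_0, d_0) = (0, 1): a_0 = floor(sqrt(56)) = 7, since 7^2 = 49 <= 56 < 64 = 8^2.
Iterate m_{i+1} = d_i*a_i - m_i, d_{i+1} = (56 - m_{i+1}^2)/d_i, a_{i+1} = floor((a_0 + m_{i+1})/d_{i+1}):
  m_1 = 1*7 - 0 = 7, d_1 = (56 - 7^2)/1 = 7/1 = 7, a_1 = floor((7 + 7)/7) = 2.
  m_2 = 7*2 - 7 = 7, d_2 = (56 - 7^2)/7 = 7/7 = 1, a_2 = floor((7 + 7)/1) = 14.
  m_3 = 1*14 - 7 = 7, d_3 = (56 - 7^2)/1 = 7/1 = 7: (m_3, d_3) = (m_1, d_1) = (7, 7), so from here the quotients repeat a_1, a_2; the period length is 2.
So sqrt(56) = [7; (2, 14)] with period length k = 2.
k is even, so the fundamental solution of x^2 - 56y^2 = 1 is (p_{k-1}, q_{k-1}) = (p_1, q_1); compute convergents through index 1.
Convergents (p_i = a_i*p_{i-1} + p_{i-2}, q_i = a_i*q_{i-1} + q_{i-2} with p_{-2}=0, p_{-1}=1, q_{-2}=1, q_{-1}=0):
  i=0: a_0=7, p_0 = 7*1 + 0 = 7, q_0 = 7*0 + 1 = 1.
  i=1: a_1=2, p_1 = 2*7 + 1 = 15, q_1 = 2*1 + 0 = 2.
Check: 15^2 - 56*2^2 = 225 - 224 = 1, so (x, y) = (15, 2) solves the equation, and by the theorem it is the least positive solution.

(x, y) = (15, 2)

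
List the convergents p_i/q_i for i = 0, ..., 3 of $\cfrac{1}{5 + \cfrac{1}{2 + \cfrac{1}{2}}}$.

Using the convergent recurrence p_i = a_i*p_{i-1} + p_{i-2}, q_i = a_i*q_{i-1} + q_{i-2} with p_{-2}=0, p_{-1}=1, q_{-2}=1, q_{-1}=0:
  i=0: a_0=0, p_0 = 0*1 + 0 = 0, q_0 = 0*0 + 1 = 1.
  i=1: a_1=5, p_1 = 5*0 + 1 = 1, q_1 = 5*1 + 0 = 5.
  i=2: a_2=2, p_2 = 2*1 + 0 = 2, q_2 = 2*5 + 1 = 11.
  i=3: a_3=2, p_3 = 2*2 + 1 = 5, q_3 = 2*11 + 5 = 27.

0/1, 1/5, 2/11, 5/27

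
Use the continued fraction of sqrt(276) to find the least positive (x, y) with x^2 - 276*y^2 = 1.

First expand sqrt(276) as a continued fraction. With x_i = (sqrt(276) + m_i)/d_i and (m_0, d_0) = (0, 1): a_0 = floor(sqrt(276)) = 16, since 16^2 = 256 <= 276 < 289 = 17^2.
Iterate m_{i+1} = d_i*a_i - m_i, d_{i+1} = (276 - m_{i+1}^2)/d_i, a_{i+1} = floor((a_0 + m_{i+1})/d_{i+1}):
  m_1 = 1*16 - 0 = 16, d_1 = (276 - 16^2)/1 = 20/1 = 20, a_1 = floor((16 + 16)/20) = 1.
  m_2 = 20*1 - 16 = 4, d_2 = (276 - 4^2)/20 = 260/20 = 13, a_2 = floor((16 + 4)/13) = 1.
  m_3 = 13*1 - 4 = 9, d_3 = (276 - 9^2)/13 = 195/13 = 15, a_3 = floor((16 + 9)/15) = 1.
  m_4 = 15*1 - 9 = 6, d_4 = (276 - 6^2)/15 = 240/15 = 16, a_4 = floor((16 + 6)/16) = 1.
  m_5 = 16*1 - 6 = 10, d_5 = (276 - 10^2)/16 = 176/16 = 11, a_5 = floor((16 + 10)/11) = 2.
  m_6 = 11*2 - 10 = 12, d_6 = (276 - 12^2)/11 = 132/11 = 12, a_6 = floor((16 + 12)/12) = 2.
  m_7 = 12*2 - 12 = 12, d_7 = (276 - 12^2)/12 = 132/12 = 11, a_7 = floor((16 + 12)/11) = 2.
  m_8 = 11*2 - 12 = 10, d_8 = (276 - 10^2)/11 = 176/11 = 16, a_8 = floor((16 + 10)/16) = 1.
  m_9 = 16*1 - 10 = 6, d_9 = (276 - 6^2)/16 = 240/16 = 15, a_9 = floor((16 + 6)/15) = 1.
  m_10 = 15*1 - 6 = 9, d_10 = (276 - 9^2)/15 = 195/15 = 13, a_10 = floor((16 + 9)/13) = 1.
  m_11 = 13*1 - 9 = 4, d_11 = (276 - 4^2)/13 = 260/13 = 20, a_11 = floor((16 + 4)/20) = 1.
  m_12 = 20*1 - 4 = 16, d_12 = (276 - 16^2)/20 = 20/20 = 1, a_12 = floor((16 + 16)/1) = 32.
  m_13 = 1*32 - 16 = 16, d_13 = (276 - 16^2)/1 = 20/1 = 20: (m_13, d_13) = (m_1, d_1) = (16, 20), so from here the quotients repeat a_1, ..., a_12; the period length is 12.
So sqrt(276) = [16; (1, 1, 1, 1, 2, 2, 2, 1, 1, 1, 1, 32)] with period length k = 12.
k is even, so the fundamental solution of x^2 - 276y^2 = 1 is (p_{k-1}, q_{k-1}) = (p_11, q_11); compute convergents through index 11.
Convergents (p_i = a_i*p_{i-1} + p_{i-2}, q_i = a_i*q_{i-1} + q_{i-2} with p_{-2}=0, p_{-1}=1, q_{-2}=1, q_{-1}=0):
  i=0: a_0=16, p_0 = 16*1 + 0 = 16, q_0 = 16*0 + 1 = 1.
  i=1: a_1=1, p_1 = 1*16 + 1 = 17, q_1 = 1*1 + 0 = 1.
  i=2: a_2=1, p_2 = 1*17 + 16 = 33, q_2 = 1*1 + 1 = 2.
  i=3: a_3=1, p_3 = 1*33 + 17 = 50, q_3 = 1*2 + 1 = 3.
  i=4: a_4=1, p_4 = 1*50 + 33 = 83, q_4 = 1*3 + 2 = 5.
  i=5: a_5=2, p_5 = 2*83 + 50 = 216, q_5 = 2*5 + 3 = 13.
  i=6: a_6=2, p_6 = 2*216 + 83 = 515, q_6 = 2*13 + 5 = 31.
  i=7: a_7=2, p_7 = 2*515 + 216 = 1246, q_7 = 2*31 + 13 = 75.
  i=8: a_8=1, p_8 = 1*1246 + 515 = 1761, q_8 = 1*75 + 31 = 106.
  i=9: a_9=1, p_9 = 1*1761 + 1246 = 3007, q_9 = 1*106 + 75 = 181.
  i=10: a_10=1, p_10 = 1*3007 + 1761 = 4768, q_10 = 1*181 + 106 = 287.
  i=11: a_11=1, p_11 = 1*4768 + 3007 = 7775, q_11 = 1*287 + 181 = 468.
Check: 7775^2 - 276*468^2 = 60450625 - 60450624 = 1, so (x, y) = (7775, 468) solves the equation, and by the theorem it is the least positive solution.

(x, y) = (7775, 468)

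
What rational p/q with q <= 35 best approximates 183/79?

44/19

Expand x = 183/79 as a continued fraction with the Euclidean algorithm:
  183 = 2*79 + 25, so a_0 = 2.
  79 = 3*25 + 4, so a_1 = 3.
  25 = 6*4 + 1, so a_2 = 6.
  4 = 4*1 + 0, so a_3 = 4.
so x = [2; 3, 6, 4].
Convergents (p_i = a_i*p_{i-1} + p_{i-2}, q_i = a_i*q_{i-1} + q_{i-2} with p_{-2}=0, p_{-1}=1, q_{-2}=1, q_{-1}=0), until the denominator exceeds 35:
  i=0: a_0=2, p_0 = 2*1 + 0 = 2, q_0 = 2*0 + 1 = 1.
  i=1: a_1=3, p_1 = 3*2 + 1 = 7, q_1 = 3*1 + 0 = 3.
  i=2: a_2=6, p_2 = 6*7 + 2 = 44, q_2 = 6*3 + 1 = 19.
  i=3: a_3=4, p_3 = 4*44 + 7 = 183, q_3 = 4*19 + 3 = 79.
q_3 = 79 > 35, so the last convergent with denominator <= 35 is p_2/q_2 = 44/19.
The closest fraction with denominator <= 35 is either p_2/q_2 or the intermediate fraction (k*p_2 + p_1)/(k*q_2 + q_1) with the largest k >= 1 whose denominator stays <= 35; these approach x as k grows, and every other convergent or intermediate fraction in range is farther away.
Largest k: floor((35 - q_1)/q_2) = floor((35 - 3)/19) = 1.
That gives (1*44 + 7)/(1*19 + 3) = 51/22.
Compare the errors: |x - 44/19| = |183*19 - 44*79|/(79*19) = 1/1501, and |x - 51/22| = |183*22 - 51*79|/(79*22) = 3/1738.
Cross-multiplying, 1*1738 = 1738 < 4503 = 3*1501, so 1/1501 is smaller: the convergent 44/19 is closer to x than 51/22.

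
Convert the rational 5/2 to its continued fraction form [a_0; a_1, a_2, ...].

[2; 2]

Run the Euclidean algorithm on 5 and 2; the successive quotients are the partial quotients a_0, a_1, ... (each step inverts the fractional part left over by the previous one):
  5 = 2*2 + 1, so a_0 = 2.
  2 = 2*1 + 0, so a_1 = 2.
The remainder reaches 0 after 2 divisions, so the expansion has 2 partial quotients, read off in order.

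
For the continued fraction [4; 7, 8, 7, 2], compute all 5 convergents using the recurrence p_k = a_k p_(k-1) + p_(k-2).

4/1, 29/7, 236/57, 1681/406, 3598/869

Using the convergent recurrence p_i = a_i*p_{i-1} + p_{i-2}, q_i = a_i*q_{i-1} + q_{i-2} with p_{-2}=0, p_{-1}=1, q_{-2}=1, q_{-1}=0:
  i=0: a_0=4, p_0 = 4*1 + 0 = 4, q_0 = 4*0 + 1 = 1.
  i=1: a_1=7, p_1 = 7*4 + 1 = 29, q_1 = 7*1 + 0 = 7.
  i=2: a_2=8, p_2 = 8*29 + 4 = 236, q_2 = 8*7 + 1 = 57.
  i=3: a_3=7, p_3 = 7*236 + 29 = 1681, q_3 = 7*57 + 7 = 406.
  i=4: a_4=2, p_4 = 2*1681 + 236 = 3598, q_4 = 2*406 + 57 = 869.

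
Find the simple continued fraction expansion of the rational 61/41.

Run the Euclidean algorithm on 61 and 41; the successive quotients are the partial quotients a_0, a_1, ... (each step inverts the fractional part left over by the previous one):
  61 = 1*41 + 20, so a_0 = 1.
  41 = 2*20 + 1, so a_1 = 2.
  20 = 20*1 + 0, so a_2 = 20.
The remainder reaches 0 after 3 divisions, so the expansion has 3 partial quotients, read off in order.

[1; 2, 20]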